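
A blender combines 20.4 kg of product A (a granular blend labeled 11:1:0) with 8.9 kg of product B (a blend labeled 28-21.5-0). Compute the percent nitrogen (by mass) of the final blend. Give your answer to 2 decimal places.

16.16% N

Total mass = 20.4 + 8.9 = 29.3 kg.
N mass = 11%×20.4 + 28%×8.9 = 4.736 kg.
% N = 4.736 / 29.3 = 16.1638%.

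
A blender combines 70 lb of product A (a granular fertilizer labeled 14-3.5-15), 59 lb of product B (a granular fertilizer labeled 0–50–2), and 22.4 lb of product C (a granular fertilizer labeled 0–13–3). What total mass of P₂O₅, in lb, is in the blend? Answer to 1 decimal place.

34.9 lb P₂O₅

P₂O₅ mass = 3.5%×70 + 50%×59 + 13%×22.4 = 34.862 lb.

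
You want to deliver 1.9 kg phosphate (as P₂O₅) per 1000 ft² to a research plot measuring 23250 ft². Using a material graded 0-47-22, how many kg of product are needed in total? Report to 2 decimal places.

93.99 kg

Product per 1000 ft² = 1.9 / 47% = 4.04255 kg.
Total product = 4.04255 × 23250 / 1000 = 93.9894 kg.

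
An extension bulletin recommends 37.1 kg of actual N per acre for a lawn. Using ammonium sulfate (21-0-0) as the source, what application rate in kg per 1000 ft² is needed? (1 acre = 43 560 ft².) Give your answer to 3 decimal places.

4.056 kg of product per thousand sq ft

Product per acre = 37.1 / 21% = 176.667 kg.
Convert to per 1000 ft²: 176.667 × 0.0229568 = 4.05571 kg.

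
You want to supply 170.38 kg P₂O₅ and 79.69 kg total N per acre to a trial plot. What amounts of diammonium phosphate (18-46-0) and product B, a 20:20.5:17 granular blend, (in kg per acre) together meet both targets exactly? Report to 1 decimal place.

With a, b = kg per acre of diammonium phosphate and product B:
P₂O₅: 0.46·a + 0.205·b = 170.38
N: 0.18·a + 0.2·b = 79.69
Eliminate b: (row1) − 0.205/0.2·(row2) → 0.2755·a = 88.6977, so a = 321.952.
Then b = (79.69 − 0.18·321.952) / 0.2 = 108.693.

322.0 kg diammonium phosphate, 108.7 kg product B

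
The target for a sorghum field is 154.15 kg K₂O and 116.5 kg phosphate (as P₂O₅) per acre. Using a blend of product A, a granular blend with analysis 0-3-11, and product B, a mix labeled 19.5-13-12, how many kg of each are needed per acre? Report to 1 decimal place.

566.3 kg product A, 765.5 kg product B

Per-acre balance (a = product A, b = product B):
K₂O: 0.11·a + 0.12·b = 154.15
P₂O₅: 0.03·a + 0.13·b = 116.5
From row1: a = (154.15 − 0.12·b) / 0.11.
Into row2: 0.03·(154.15 − 0.12·b)/0.11 + 0.13·b = 116.5 → b = 765.467, a = 566.308.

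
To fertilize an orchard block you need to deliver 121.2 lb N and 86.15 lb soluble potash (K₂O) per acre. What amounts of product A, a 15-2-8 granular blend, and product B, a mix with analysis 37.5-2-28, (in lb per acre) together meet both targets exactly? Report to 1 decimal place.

135.8 lb product A, 268.9 lb product B

Let a = lb of product A, b = lb of product B (per acre).
N: 0.15·a + 0.375·b = 121.2
K₂O: 0.08·a + 0.28·b = 86.15
Eliminate b: (row1) − 0.375/0.28·(row2) → 0.0428571·a = 5.82054, so a = 135.813.
Then b = (86.15 − 0.08·135.813) / 0.28 = 268.875.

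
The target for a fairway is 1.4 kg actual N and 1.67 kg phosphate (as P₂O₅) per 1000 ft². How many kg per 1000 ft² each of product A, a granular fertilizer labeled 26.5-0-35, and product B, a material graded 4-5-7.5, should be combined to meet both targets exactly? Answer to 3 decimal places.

Per-1000 ft² balance (a = product A, b = product B):
N: 0.265·a + 0.04·b = 1.4
P₂O₅: 0·a + 0.05·b = 1.67
Solving simultaneously: a = 0.241509, b = 33.4.

0.242 kg product A, 33.400 kg product B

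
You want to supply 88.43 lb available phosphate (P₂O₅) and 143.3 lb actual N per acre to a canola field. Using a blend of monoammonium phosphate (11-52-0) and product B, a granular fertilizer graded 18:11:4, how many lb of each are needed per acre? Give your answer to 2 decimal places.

With a, b = lb per acre of monoammonium phosphate and product B:
P₂O₅: 0.52·a + 0.11·b = 88.43
N: 0.11·a + 0.18·b = 143.3
From row1: a = (88.43 − 0.11·b) / 0.52.
Into row2: 0.11·(88.43 − 0.11·b)/0.52 + 0.18·b = 143.3 → b = 794.953, a = 1.89448.

1.89 lb monoammonium phosphate, 794.95 lb product B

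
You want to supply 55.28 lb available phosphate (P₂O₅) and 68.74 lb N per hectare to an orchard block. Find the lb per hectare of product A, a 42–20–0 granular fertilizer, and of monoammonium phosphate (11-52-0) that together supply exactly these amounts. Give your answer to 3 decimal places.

151.039 lb product A, 48.216 lb monoammonium phosphate

Let a = lb of product A, b = lb of monoammonium phosphate (per hectare).
P₂O₅: 0.2·a + 0.52·b = 55.28
N: 0.42·a + 0.11·b = 68.74
Eliminate b: (row1) − 0.52/0.11·(row2) → -1.78545·a = -269.673, so a = 151.0387.
Then b = (68.74 − 0.42·151.0387) / 0.11 = 48.2159.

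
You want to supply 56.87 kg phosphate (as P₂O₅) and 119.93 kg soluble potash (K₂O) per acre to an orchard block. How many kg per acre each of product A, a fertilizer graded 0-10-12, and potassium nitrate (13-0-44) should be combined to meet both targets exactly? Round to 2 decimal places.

568.70 kg product A, 117.47 kg potassium nitrate

Let a = kg of product A, b = kg of potassium nitrate (per acre).
P₂O₅: 0.1·a + 0·b = 56.87
K₂O: 0.12·a + 0.44·b = 119.93
Eliminate a: (row1) − 0.1/0.12·(row2) → -0.366667·b = -43.0717, so b = 117.468.
Back-substitute: a = (56.87 − 0·117.468) / 0.1 = 568.7.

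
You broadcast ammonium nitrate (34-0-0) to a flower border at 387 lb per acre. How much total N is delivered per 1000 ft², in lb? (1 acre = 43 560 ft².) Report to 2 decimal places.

nitrogen per acre = 387 × 34% = 131.58 lb.
Convert to per 1000 ft²: 131.58 × 0.0229568 = 3.02066 lb.

3.02 lb N per thousand sq ft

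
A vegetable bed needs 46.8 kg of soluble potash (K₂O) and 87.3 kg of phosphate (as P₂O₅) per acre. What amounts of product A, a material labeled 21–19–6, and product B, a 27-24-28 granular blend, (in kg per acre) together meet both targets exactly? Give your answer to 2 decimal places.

340.52 kg product A, 94.18 kg product B

Let a = kg of product A, b = kg of product B (per acre).
K₂O: 0.06·a + 0.28·b = 46.8
P₂O₅: 0.19·a + 0.24·b = 87.3
Eliminate a: (row1) − 0.06/0.19·(row2) → 0.204211·b = 19.2316, so b = 94.1753.
Back-substitute: a = (46.8 − 0.28·94.1753) / 0.06 = 340.515.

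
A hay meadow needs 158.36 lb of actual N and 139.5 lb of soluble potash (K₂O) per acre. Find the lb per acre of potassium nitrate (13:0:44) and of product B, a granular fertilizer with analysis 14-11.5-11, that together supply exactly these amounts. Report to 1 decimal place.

44.6 lb potassium nitrate, 1089.7 lb product B

Per-acre balance (a = potassium nitrate, b = product B):
N: 0.13·a + 0.14·b = 158.36
K₂O: 0.44·a + 0.11·b = 139.5
Eliminate b: (row1) − 0.14/0.11·(row2) → -0.43·a = -19.1855, so a = 44.6173.
Then b = (139.5 − 0.44·44.6173) / 0.11 = 1089.71.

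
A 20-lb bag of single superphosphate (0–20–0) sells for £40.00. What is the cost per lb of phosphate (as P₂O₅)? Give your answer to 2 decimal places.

P₂O₅ in bag = 20 × 20% = 4 lb.
Cost per lb P₂O₅ = £40.00 / 4 = £10.0000.

£10.00 per lb P₂O₅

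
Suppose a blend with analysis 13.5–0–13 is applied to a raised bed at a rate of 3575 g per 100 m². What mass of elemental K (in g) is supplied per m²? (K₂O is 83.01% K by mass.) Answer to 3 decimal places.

K₂O per 100 m² = 3575 × 13% = 464.75 g.
Elemental K = 464.75 × 0.8301 = 385.789 g per 100 m².
Convert to per m²: 385.789 × 0.01 = 3.85789 g.

3.858 g K per sq m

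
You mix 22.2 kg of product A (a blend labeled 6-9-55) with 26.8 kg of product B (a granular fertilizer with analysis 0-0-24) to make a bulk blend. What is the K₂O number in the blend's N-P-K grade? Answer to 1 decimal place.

Total mass = 22.2 + 26.8 = 49 kg.
K₂O mass = 55%×22.2 + 24%×26.8 = 18.642 kg.
% K₂O = 18.642 / 49 = 38.0449%.

38.0% K₂O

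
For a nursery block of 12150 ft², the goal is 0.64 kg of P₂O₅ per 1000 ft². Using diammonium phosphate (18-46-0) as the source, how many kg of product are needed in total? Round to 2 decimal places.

Product per 1000 ft² = 0.64 / 46% = 1.3913 kg.
Total product = 1.3913 × 12150 / 1000 = 16.9043 kg.

16.90 kg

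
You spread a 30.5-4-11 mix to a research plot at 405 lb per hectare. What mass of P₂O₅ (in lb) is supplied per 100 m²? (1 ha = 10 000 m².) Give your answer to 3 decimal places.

P₂O₅ per hectare = 405 × 4% = 16.2 lb.
Convert to per 100 m²: 16.2 × 0.01 = 0.162 lb.

0.162 lb P₂O₅ per hundred sq m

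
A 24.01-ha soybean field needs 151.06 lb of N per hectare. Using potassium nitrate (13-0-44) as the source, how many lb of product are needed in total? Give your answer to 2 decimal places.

Product per hectare = 151.06 / 13% = 1162 lb.
Total product = 1162 × 24.01 = 27899.62 lb.

27899.62 lb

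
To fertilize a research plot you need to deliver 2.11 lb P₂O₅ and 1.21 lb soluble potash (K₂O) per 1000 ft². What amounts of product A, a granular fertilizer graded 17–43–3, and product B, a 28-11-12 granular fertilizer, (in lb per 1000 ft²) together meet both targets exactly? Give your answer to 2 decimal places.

Let a = lb of product A, b = lb of product B (per 1000 ft²).
P₂O₅: 0.43·a + 0.11·b = 2.11
K₂O: 0.03·a + 0.12·b = 1.21
From row1: a = (2.11 − 0.11·b) / 0.43.
Into row2: 0.03·(2.11 − 0.11·b)/0.43 + 0.12·b = 1.21 → b = 9.4617, a = 2.48654.

2.49 lb product A, 9.46 lb product B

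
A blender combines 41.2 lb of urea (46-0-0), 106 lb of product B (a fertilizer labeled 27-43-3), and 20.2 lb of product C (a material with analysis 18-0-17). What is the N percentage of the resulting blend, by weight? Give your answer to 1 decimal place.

Total mass = 41.2 + 106 + 20.2 = 167.4 lb.
N mass = 46%×41.2 + 27%×106 + 18%×20.2 = 51.208 lb.
% N = 51.208 / 167.4 = 30.5902%.

30.6% N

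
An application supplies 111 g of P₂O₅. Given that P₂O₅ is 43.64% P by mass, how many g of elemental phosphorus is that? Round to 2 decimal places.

48.44 g P

P = 111 × 0.4364 = 48.4404 g.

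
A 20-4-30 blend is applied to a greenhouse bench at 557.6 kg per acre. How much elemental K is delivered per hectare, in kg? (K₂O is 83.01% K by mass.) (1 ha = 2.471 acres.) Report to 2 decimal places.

K₂O per acre = 557.6 × 30% = 167.28 kg.
Elemental K = 167.28 × 0.8301 = 138.859 kg per acre.
Convert to per hectare: 138.859 × 2.471 = 343.121 kg.

343.12 kg K per hectare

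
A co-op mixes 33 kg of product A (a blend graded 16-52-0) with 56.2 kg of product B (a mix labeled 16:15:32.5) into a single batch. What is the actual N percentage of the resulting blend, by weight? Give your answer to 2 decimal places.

Total mass = 33 + 56.2 = 89.2 kg.
N mass = 16%×33 + 16%×56.2 = 14.272 kg.
% N = 14.272 / 89.2 = 16%.

16.00% N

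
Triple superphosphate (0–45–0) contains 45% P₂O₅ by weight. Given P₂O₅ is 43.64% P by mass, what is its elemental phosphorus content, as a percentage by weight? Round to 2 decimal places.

19.64% P

%P = 45 × 0.4364 = 19.638%.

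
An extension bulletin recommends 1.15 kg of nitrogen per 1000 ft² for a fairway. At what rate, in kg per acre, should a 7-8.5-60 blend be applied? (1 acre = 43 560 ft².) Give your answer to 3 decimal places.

715.629 kg of product per acre

Product per 1000 ft² = 1.15 / 7% = 16.4286 kg.
Convert to per acre: 16.4286 × 43.56 = 715.6286 kg.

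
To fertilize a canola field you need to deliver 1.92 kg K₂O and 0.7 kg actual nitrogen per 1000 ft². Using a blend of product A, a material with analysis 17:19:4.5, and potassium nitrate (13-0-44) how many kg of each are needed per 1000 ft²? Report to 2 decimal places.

Let a = kg of product A, b = kg of potassium nitrate (per 1000 ft²).
K₂O: 0.045·a + 0.44·b = 1.92
N: 0.17·a + 0.13·b = 0.7
Solving simultaneously: a = 0.846991, b = 4.27701.

0.85 kg product A, 4.28 kg potassium nitrate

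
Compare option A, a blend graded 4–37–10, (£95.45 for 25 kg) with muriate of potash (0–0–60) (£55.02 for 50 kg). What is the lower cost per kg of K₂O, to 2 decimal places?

option A: K₂O per bag = 25 × 10% = 2.5 kg; cost = 95.45 / 2.5 = £38.1800/kg K₂O.
muriate of potash: K₂O per bag = 50 × 60% = 30 kg; cost = 55.02 / 30 = £1.8340/kg K₂O.
muriate of potash is cheaper.

£1.83 per kg K₂O (muriate of potash)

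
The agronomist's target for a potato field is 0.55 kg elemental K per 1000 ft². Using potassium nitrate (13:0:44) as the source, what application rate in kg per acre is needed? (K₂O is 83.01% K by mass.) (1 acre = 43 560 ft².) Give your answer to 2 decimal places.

As K₂O: 0.55 / 0.8301 = 0.662571 kg per 1000 ft².
Product per 1000 ft² = 0.662571 / 44% = 1.50584 kg.
Convert to per acre: 1.50584 × 43.56 = 65.5945 kg.

65.59 kg of product per acre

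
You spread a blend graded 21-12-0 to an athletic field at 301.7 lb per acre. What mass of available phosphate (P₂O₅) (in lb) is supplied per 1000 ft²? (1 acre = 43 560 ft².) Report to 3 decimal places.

P₂O₅ per acre = 301.7 × 12% = 36.204 lb.
Convert to per 1000 ft²: 36.204 × 0.0229568 = 0.831129 lb.

0.831 lb P₂O₅ per thousand sq ft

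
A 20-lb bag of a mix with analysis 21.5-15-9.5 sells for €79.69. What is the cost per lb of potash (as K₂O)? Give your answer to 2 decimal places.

K₂O in bag = 20 × 9.5% = 1.9 lb.
Cost per lb K₂O = €79.69 / 1.9 = €41.9421.

€41.94 per lb K₂O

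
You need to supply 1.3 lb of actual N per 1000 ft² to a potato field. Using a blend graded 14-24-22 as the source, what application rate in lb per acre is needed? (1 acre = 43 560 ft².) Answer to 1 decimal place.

404.5 lb of product per acre

Product per 1000 ft² = 1.3 / 14% = 9.28571 lb.
Convert to per acre: 9.28571 × 43.56 = 404.486 lb.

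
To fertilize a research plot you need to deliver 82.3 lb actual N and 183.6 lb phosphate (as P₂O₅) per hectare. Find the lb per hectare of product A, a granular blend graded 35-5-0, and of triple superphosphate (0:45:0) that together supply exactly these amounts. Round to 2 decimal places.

235.14 lb product A, 381.87 lb triple superphosphate

Per-hectare balance (a = product A, b = triple superphosphate):
N: 0.35·a + 0·b = 82.3
P₂O₅: 0.05·a + 0.45·b = 183.6
Eliminate a: (row1) − 0.35/0.05·(row2) → -3.15·b = -1202.9, so b = 381.873.
Back-substitute: a = (82.3 − 0·381.873) / 0.35 = 235.143.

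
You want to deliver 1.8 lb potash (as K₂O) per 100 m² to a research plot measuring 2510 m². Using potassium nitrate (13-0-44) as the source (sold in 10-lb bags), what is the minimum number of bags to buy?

Product per 100 m² = 1.8 / 44% = 4.09091 lb.
Total product = 4.09091 × 2510 / 100 = 102.682 lb.
Bags = ⌈102.682 / 10⌉ = 11.

11 bags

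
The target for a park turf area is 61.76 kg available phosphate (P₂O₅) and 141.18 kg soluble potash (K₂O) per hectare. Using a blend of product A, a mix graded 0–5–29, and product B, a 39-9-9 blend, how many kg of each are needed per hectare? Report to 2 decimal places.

330.92 kg product A, 502.38 kg product B

Let a = kg of product A, b = kg of product B (per hectare).
P₂O₅: 0.05·a + 0.09·b = 61.76
K₂O: 0.29·a + 0.09·b = 141.18
Eliminate a: (row1) − 0.05/0.29·(row2) → 0.0744828·b = 37.4186, so b = 502.3796.
Back-substitute: a = (61.76 − 0.09·502.3796) / 0.05 = 330.917.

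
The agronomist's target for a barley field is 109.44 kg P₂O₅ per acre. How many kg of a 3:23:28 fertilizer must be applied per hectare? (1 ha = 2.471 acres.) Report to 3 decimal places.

Product per acre = 109.44 / 23% = 475.826 kg.
Convert to per hectare: 475.826 × 2.471 = 1175.7663 kg.

1175.766 kg of product per hectare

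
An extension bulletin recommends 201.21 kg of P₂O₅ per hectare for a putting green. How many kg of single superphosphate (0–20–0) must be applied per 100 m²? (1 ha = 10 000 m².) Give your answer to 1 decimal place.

10.1 kg of product per hundred sq m

Product per hectare = 201.21 / 20% = 1006.05 kg.
Convert to per 100 m²: 1006.05 × 0.01 = 10.0605 kg.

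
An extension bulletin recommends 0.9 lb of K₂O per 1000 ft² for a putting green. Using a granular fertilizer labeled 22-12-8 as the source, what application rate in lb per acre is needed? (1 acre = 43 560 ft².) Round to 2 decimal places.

490.05 lb of product per acre

Product per 1000 ft² = 0.9 / 8% = 11.25 lb.
Convert to per acre: 11.25 × 43.56 = 490.05 lb.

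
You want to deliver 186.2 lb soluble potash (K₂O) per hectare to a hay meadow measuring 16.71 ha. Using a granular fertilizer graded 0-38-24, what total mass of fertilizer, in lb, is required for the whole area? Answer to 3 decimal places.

Product per hectare = 186.2 / 24% = 775.833 lb.
Total product = 775.833 × 16.71 = 12964.175 lb.

12964.175 lb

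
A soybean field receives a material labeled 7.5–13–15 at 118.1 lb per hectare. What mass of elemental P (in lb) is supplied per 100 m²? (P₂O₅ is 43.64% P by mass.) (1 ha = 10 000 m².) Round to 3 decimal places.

P₂O₅ per hectare = 118.1 × 13% = 15.353 lb.
Elemental P = 15.353 × 0.4364 = 6.70005 lb per hectare.
Convert to per 100 m²: 6.70005 × 0.01 = 0.0670005 lb.

0.067 lb P per hundred sq m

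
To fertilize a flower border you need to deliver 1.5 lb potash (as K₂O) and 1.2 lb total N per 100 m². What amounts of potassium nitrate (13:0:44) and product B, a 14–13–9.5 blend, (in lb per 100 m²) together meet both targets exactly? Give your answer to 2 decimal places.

1.95 lb potassium nitrate, 6.76 lb product B

Per-100 m² balance (a = potassium nitrate, b = product B):
K₂O: 0.44·a + 0.095·b = 1.5
N: 0.13·a + 0.14·b = 1.2
From row1: a = (1.5 − 0.095·b) / 0.44.
Into row2: 0.13·(1.5 − 0.095·b)/0.44 + 0.14·b = 1.2 → b = 6.76142, a = 1.94924.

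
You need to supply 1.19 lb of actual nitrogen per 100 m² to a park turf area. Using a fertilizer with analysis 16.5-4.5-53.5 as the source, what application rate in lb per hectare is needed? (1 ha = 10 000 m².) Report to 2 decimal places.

Product per 100 m² = 1.19 / 16.5% = 7.21212 lb.
Convert to per hectare: 7.21212 × 100 = 721.212 lb.

721.21 lb of product per hectare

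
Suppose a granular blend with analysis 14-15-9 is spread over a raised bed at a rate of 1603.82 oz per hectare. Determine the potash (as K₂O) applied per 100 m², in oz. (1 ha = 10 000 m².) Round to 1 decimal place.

1.4 oz K₂O per hundred sq m

K₂O per hectare = 1603.82 × 9% = 144.344 oz.
Convert to per 100 m²: 144.344 × 0.01 = 1.44344 oz.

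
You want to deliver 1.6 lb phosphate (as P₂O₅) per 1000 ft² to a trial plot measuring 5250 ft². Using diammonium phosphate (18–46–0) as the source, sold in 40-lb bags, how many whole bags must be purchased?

Product per 1000 ft² = 1.6 / 46% = 3.47826 lb.
Total product = 3.47826 × 5250 / 1000 = 18.2609 lb.
Bags = ⌈18.2609 / 40⌉ = 1.

1 bags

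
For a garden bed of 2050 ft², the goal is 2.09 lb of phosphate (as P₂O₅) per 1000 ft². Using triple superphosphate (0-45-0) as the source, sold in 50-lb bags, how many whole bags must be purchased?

Product per 1000 ft² = 2.09 / 45% = 4.64444 lb.
Total product = 4.64444 × 2050 / 1000 = 9.52111 lb.
Bags = ⌈9.52111 / 50⌉ = 1.

1 bags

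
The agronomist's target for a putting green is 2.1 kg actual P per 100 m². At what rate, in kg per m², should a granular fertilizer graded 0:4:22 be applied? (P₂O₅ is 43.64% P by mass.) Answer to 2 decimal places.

As P₂O₅: 2.1 / 0.4364 = 4.8121 kg per 100 m².
Product per 100 m² = 4.8121 / 4% = 120.302 kg.
Convert to per m²: 120.302 × 0.01 = 1.20302 kg.

1.20 kg of product per sq m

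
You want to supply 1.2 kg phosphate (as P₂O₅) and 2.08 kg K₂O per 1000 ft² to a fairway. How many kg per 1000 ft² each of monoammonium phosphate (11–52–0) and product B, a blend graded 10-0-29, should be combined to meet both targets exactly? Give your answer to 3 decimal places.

Per-1000 ft² balance (a = monoammonium phosphate, b = product B):
P₂O₅: 0.52·a + 0·b = 1.2
K₂O: 0·a + 0.29·b = 2.08
Solving simultaneously: a = 2.30769, b = 7.17241.

2.308 kg monoammonium phosphate, 7.172 kg product B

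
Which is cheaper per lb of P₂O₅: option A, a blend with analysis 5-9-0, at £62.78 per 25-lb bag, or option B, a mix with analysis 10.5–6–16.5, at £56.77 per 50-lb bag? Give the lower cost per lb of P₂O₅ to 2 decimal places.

£18.92 per lb P₂O₅ (option B)

option A: P₂O₅ per bag = 25 × 9% = 2.25 lb; cost = 62.78 / 2.25 = £27.9022/lb P₂O₅.
option B: P₂O₅ per bag = 50 × 6% = 3 lb; cost = 56.77 / 3 = £18.9233/lb P₂O₅.
option B is cheaper.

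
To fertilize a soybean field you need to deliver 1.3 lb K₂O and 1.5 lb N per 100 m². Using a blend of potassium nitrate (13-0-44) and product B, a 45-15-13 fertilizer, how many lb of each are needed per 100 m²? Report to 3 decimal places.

With a, b = lb per 100 m² of potassium nitrate and product B:
K₂O: 0.44·a + 0.13·b = 1.3
N: 0.13·a + 0.45·b = 1.5
Eliminate a: (row1) − 0.44/0.13·(row2) → -1.39308·b = -3.77692, so b = 2.71121.
Back-substitute: a = (1.3 − 0.13·2.71121) / 0.44 = 2.15351.

2.154 lb potassium nitrate, 2.711 lb product B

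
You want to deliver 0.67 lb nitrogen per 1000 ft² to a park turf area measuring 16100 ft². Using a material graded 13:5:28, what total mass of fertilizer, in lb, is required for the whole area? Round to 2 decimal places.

82.98 lb

Product per 1000 ft² = 0.67 / 13% = 5.15385 lb.
Total product = 5.15385 × 16100 / 1000 = 82.9769 lb.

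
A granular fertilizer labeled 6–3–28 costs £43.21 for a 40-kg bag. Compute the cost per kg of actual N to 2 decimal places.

N in bag = 40 × 6% = 2.4 kg.
Cost per kg N = £43.21 / 2.4 = £18.0042.

£18.00 per kg N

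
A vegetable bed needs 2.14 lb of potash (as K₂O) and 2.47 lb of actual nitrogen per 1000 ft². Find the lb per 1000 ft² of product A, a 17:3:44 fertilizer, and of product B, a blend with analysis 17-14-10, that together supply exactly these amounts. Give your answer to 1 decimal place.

2.0 lb product A, 12.5 lb product B

Per-1000 ft² balance (a = product A, b = product B):
K₂O: 0.44·a + 0.1·b = 2.14
N: 0.17·a + 0.17·b = 2.47
Eliminate b: (row1) − 0.1/0.17·(row2) → 0.34·a = 0.687059, so a = 2.02076.
Then b = (2.47 − 0.17·2.02076) / 0.17 = 12.5087.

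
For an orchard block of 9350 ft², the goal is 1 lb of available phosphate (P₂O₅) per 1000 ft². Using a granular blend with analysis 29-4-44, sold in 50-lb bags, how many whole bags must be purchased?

5 bags

Product per 1000 ft² = 1 / 4% = 25 lb.
Total product = 25 × 9350 / 1000 = 233.75 lb.
Bags = ⌈233.75 / 50⌉ = 5.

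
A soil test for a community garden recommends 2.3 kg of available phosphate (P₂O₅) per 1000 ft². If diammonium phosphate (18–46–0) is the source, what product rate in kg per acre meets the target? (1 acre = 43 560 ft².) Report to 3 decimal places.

Product per 1000 ft² = 2.3 / 46% = 5 kg.
Convert to per acre: 5 × 43.56 = 217.8 kg.

217.800 kg of product per acre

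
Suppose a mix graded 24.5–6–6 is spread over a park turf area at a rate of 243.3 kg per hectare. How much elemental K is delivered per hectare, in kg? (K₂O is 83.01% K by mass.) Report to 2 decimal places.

12.12 kg K per hectare

K₂O per hectare = 243.3 × 6% = 14.598 kg.
Elemental K = 14.598 × 0.8301 = 12.1178 kg per hectare.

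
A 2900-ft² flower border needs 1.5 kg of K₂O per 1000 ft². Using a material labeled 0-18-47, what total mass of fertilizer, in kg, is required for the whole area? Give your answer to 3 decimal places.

Product per 1000 ft² = 1.5 / 47% = 3.19149 kg.
Total product = 3.19149 × 2900 / 1000 = 9.25532 kg.

9.255 kg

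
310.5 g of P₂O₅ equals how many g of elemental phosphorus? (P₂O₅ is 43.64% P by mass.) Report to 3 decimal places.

135.502 g P

P = 310.5 × 0.4364 = 135.5022 g.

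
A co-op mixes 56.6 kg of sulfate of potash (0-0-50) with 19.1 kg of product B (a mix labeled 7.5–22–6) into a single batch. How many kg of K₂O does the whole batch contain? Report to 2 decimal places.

K₂O mass = 50%×56.6 + 6%×19.1 = 29.446 kg.

29.45 kg K₂O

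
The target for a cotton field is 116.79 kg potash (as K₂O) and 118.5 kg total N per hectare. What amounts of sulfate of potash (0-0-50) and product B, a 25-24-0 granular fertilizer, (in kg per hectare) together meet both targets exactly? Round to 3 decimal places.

233.580 kg sulfate of potash, 474.000 kg product B

Per-hectare balance (a = sulfate of potash, b = product B):
K₂O: 0.5·a + 0·b = 116.79
N: 0·a + 0.25·b = 118.5
Solving simultaneously: a = 233.58, b = 474.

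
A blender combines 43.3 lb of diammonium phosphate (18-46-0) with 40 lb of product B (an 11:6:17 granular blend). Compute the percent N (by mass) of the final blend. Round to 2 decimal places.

Total mass = 43.3 + 40 = 83.3 lb.
N mass = 18%×43.3 + 11%×40 = 12.194 lb.
% N = 12.194 / 83.3 = 14.6387%.

14.64% N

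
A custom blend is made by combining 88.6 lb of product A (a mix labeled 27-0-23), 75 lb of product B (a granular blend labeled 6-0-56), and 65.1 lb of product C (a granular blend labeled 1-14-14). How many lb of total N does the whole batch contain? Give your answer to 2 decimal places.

N mass = 27%×88.6 + 6%×75 + 1%×65.1 = 29.073 lb.

29.07 lb N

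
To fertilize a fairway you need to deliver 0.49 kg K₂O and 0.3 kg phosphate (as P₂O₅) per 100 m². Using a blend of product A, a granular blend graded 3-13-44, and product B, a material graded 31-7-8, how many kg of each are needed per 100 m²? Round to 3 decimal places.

0.505 kg product A, 3.348 kg product B

Let a = kg of product A, b = kg of product B (per 100 m²).
K₂O: 0.44·a + 0.08·b = 0.49
P₂O₅: 0.13·a + 0.07·b = 0.3
Eliminate b: (row1) − 0.08/0.07·(row2) → 0.291429·a = 0.147143, so a = 0.504902.
Then b = (0.3 − 0.13·0.504902) / 0.07 = 3.34804.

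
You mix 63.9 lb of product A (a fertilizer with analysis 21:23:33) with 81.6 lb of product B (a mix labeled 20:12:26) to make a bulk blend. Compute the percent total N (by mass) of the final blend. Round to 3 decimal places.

Total mass = 63.9 + 81.6 = 145.5 lb.
N mass = 21%×63.9 + 20%×81.6 = 29.739 lb.
% N = 29.739 / 145.5 = 20.4392%.

20.439% N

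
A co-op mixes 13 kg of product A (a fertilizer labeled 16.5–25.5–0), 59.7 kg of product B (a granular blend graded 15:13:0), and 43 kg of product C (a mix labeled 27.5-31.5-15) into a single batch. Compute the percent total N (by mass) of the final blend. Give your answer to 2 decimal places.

Total mass = 13 + 59.7 + 43 = 115.7 kg.
N mass = 16.5%×13 + 15%×59.7 + 27.5%×43 = 22.925 kg.
% N = 22.925 / 115.7 = 19.8142%.

19.81% N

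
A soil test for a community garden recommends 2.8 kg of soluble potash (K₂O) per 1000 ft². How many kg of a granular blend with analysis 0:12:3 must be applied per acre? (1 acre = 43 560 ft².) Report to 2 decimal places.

Product per 1000 ft² = 2.8 / 3% = 93.3333 kg.
Convert to per acre: 93.3333 × 43.56 = 4065.6 kg.

4065.60 kg of product per acre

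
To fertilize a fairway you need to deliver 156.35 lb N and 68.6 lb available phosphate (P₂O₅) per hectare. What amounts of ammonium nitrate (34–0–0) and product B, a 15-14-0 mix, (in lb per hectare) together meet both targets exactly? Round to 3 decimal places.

Let a = lb of ammonium nitrate, b = lb of product B (per hectare).
N: 0.34·a + 0.15·b = 156.35
P₂O₅: 0·a + 0.14·b = 68.6
Solving simultaneously: a = 243.67647, b = 490.

243.676 lb ammonium nitrate, 490.000 lb product B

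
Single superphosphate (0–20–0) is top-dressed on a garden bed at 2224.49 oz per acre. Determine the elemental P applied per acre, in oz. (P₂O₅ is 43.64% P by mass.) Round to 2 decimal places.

P₂O₅ per acre = 2224.49 × 20% = 444.898 oz.
Elemental P = 444.898 × 0.4364 = 194.153 oz per acre.

194.15 oz P per acre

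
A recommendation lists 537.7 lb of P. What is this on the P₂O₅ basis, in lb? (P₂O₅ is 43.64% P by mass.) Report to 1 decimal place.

1232.1 lb P₂O₅

P₂O₅ = 537.7 / 0.4364 = 1232.13 lb.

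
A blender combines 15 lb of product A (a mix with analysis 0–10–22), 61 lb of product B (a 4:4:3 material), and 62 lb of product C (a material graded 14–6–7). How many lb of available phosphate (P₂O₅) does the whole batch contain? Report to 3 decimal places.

7.660 lb P₂O₅

P₂O₅ mass = 10%×15 + 4%×61 + 6%×62 = 7.66 lb.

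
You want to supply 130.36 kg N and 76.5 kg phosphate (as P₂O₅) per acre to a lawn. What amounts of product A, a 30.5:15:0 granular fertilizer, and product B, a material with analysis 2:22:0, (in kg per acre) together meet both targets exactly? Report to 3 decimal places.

With a, b = kg per acre of product A and product B:
N: 0.305·a + 0.02·b = 130.36
P₂O₅: 0.15·a + 0.22·b = 76.5
Eliminate b: (row1) − 0.02/0.22·(row2) → 0.291364·a = 123.405, so a = 423.54446.
Then b = (76.5 − 0.15·423.54446) / 0.22 = 58.94696.

423.544 kg product A, 58.947 kg product B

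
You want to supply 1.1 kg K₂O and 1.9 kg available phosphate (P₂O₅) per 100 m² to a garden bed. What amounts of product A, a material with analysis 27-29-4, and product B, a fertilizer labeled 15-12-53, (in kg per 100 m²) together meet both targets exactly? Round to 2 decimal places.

5.88 kg product A, 1.63 kg product B

With a, b = kg per 100 m² of product A and product B:
K₂O: 0.04·a + 0.53·b = 1.1
P₂O₅: 0.29·a + 0.12·b = 1.9
Eliminate a: (row1) − 0.04/0.29·(row2) → 0.513448·b = 0.837931, so b = 1.63197.
Back-substitute: a = (1.1 − 0.53·1.63197) / 0.04 = 5.87643.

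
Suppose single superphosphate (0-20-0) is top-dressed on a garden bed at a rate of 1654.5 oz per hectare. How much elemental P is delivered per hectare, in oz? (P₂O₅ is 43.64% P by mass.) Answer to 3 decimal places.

P₂O₅ per hectare = 1654.5 × 20% = 330.9 oz.
Elemental P = 330.9 × 0.4364 = 144.4048 oz per hectare.

144.405 oz P per hectare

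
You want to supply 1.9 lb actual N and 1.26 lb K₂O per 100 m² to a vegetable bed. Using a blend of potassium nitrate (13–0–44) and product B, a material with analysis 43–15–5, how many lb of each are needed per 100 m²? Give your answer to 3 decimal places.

With a, b = lb per 100 m² of potassium nitrate and product B:
N: 0.13·a + 0.43·b = 1.9
K₂O: 0.44·a + 0.05·b = 1.26
Eliminate a: (row1) − 0.13/0.44·(row2) → 0.415227·b = 1.52773, so b = 3.67926.
Back-substitute: a = (1.9 − 0.43·3.67926) / 0.13 = 2.44554.

2.446 lb potassium nitrate, 3.679 lb product B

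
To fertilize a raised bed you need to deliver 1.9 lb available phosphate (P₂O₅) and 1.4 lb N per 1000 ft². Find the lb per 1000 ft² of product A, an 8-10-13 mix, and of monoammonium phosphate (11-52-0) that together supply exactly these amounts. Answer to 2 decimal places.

With a, b = lb per 1000 ft² of product A and monoammonium phosphate:
P₂O₅: 0.1·a + 0.52·b = 1.9
N: 0.08·a + 0.11·b = 1.4
Solving simultaneously: a = 16.9608, b = 0.392157.

16.96 lb product A, 0.39 lb monoammonium phosphate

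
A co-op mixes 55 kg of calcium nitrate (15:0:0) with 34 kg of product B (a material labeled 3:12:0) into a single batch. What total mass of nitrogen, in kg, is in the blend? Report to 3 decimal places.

N mass = 15%×55 + 3%×34 = 9.27 kg.

9.270 kg N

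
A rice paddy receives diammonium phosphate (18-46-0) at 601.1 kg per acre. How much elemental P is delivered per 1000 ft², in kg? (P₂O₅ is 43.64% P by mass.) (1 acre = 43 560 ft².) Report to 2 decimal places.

P₂O₅ per acre = 601.1 × 46% = 276.506 kg.
Elemental P = 276.506 × 0.4364 = 120.667 kg per acre.
Convert to per 1000 ft²: 120.667 × 0.0229568 = 2.77014 kg.

2.77 kg P per thousand sq ft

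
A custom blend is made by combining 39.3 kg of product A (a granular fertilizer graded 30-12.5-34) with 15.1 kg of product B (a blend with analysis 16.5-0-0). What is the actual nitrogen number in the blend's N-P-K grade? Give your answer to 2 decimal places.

Total mass = 39.3 + 15.1 = 54.4 kg.
N mass = 30%×39.3 + 16.5%×15.1 = 14.2815 kg.
% N = 14.2815 / 54.4 = 26.2528%.

26.25% N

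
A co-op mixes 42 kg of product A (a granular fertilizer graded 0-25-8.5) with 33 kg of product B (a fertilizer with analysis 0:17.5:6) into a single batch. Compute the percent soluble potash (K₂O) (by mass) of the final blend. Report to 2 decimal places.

7.40% K₂O

Total mass = 42 + 33 = 75 kg.
K₂O mass = 8.5%×42 + 6%×33 = 5.55 kg.
% K₂O = 5.55 / 75 = 7.4%.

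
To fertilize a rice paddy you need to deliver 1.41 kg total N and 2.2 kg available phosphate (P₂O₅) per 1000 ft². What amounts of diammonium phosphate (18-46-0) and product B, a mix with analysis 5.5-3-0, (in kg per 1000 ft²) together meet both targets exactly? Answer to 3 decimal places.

Per-1000 ft² balance (a = diammonium phosphate, b = product B):
N: 0.18·a + 0.055·b = 1.41
P₂O₅: 0.46·a + 0.03·b = 2.2
Eliminate b: (row1) − 0.055/0.03·(row2) → -0.663333·a = -2.62333, so a = 3.95477.
Then b = (2.2 − 0.46·3.95477) / 0.03 = 12.69347.

3.955 kg diammonium phosphate, 12.693 kg product B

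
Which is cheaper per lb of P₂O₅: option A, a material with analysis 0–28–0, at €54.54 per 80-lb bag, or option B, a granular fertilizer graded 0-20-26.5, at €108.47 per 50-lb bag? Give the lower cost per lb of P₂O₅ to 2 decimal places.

option A: P₂O₅ per bag = 80 × 28% = 22.4 lb; cost = 54.54 / 22.4 = €2.4348/lb P₂O₅.
option B: P₂O₅ per bag = 50 × 20% = 10 lb; cost = 108.47 / 10 = €10.8470/lb P₂O₅.
option A is cheaper.

€2.43 per lb P₂O₅ (option A)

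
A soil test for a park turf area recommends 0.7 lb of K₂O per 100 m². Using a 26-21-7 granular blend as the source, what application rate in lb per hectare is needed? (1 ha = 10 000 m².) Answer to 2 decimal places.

Product per 100 m² = 0.7 / 7% = 10 lb.
Convert to per hectare: 10 × 100 = 1000 lb.

1000.00 lb of product per hectare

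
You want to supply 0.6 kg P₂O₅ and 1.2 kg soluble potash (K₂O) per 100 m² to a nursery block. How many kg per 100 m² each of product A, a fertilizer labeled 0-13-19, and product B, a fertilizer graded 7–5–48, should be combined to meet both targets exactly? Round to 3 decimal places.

4.310 kg product A, 0.794 kg product B

With a, b = kg per 100 m² of product A and product B:
P₂O₅: 0.13·a + 0.05·b = 0.6
K₂O: 0.19·a + 0.48·b = 1.2
Solving simultaneously: a = 4.31002, b = 0.793951.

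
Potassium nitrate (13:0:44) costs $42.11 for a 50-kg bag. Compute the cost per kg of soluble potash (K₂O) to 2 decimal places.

$1.91 per kg K₂O

K₂O in bag = 50 × 44% = 22 kg.
Cost per kg K₂O = $42.11 / 22 = $1.9141.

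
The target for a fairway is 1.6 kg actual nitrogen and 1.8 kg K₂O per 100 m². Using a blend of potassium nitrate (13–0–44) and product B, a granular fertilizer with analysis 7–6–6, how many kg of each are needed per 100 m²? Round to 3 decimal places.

With a, b = kg per 100 m² of potassium nitrate and product B:
N: 0.13·a + 0.07·b = 1.6
K₂O: 0.44·a + 0.06·b = 1.8
Solving simultaneously: a = 1.30435, b = 20.4348.

1.304 kg potassium nitrate, 20.435 kg product B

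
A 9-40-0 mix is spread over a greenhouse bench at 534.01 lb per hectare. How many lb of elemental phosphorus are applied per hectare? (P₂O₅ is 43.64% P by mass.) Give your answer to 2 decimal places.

P₂O₅ per hectare = 534.01 × 40% = 213.604 lb.
Elemental P = 213.604 × 0.4364 = 93.2168 lb per hectare.

93.22 lb P per hectare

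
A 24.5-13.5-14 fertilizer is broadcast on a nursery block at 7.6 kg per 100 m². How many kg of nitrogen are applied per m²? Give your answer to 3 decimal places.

nitrogen per 100 m² = 7.6 × 24.5% = 1.862 kg.
Convert to per m²: 1.862 × 0.01 = 0.01862 kg.

0.019 kg N per sq m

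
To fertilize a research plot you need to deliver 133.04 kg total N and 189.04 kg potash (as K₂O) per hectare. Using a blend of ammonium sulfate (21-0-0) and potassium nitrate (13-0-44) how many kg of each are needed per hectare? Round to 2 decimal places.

Per-hectare balance (a = ammonium sulfate, b = potassium nitrate):
N: 0.21·a + 0.13·b = 133.04
K₂O: 0·a + 0.44·b = 189.04
Solving simultaneously: a = 367.558, b = 429.636.

367.56 kg ammonium sulfate, 429.64 kg potassium nitrate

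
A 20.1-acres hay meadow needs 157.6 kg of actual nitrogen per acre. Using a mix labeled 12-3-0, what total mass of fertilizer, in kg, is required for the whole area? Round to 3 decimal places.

26398.000 kg

Product per acre = 157.6 / 12% = 1313.33 kg.
Total product = 1313.33 × 20.1 = 26398 kg.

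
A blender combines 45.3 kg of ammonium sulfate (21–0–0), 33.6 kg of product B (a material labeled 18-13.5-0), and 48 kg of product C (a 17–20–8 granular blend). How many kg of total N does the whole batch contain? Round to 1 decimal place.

23.7 kg N

N mass = 21%×45.3 + 18%×33.6 + 17%×48 = 23.721 kg.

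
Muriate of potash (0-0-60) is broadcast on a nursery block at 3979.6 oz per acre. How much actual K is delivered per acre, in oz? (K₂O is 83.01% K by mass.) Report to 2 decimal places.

K₂O per acre = 3979.6 × 60% = 2387.76 oz.
Elemental K = 2387.76 × 0.8301 = 1982.0796 oz per acre.

1982.08 oz K per acre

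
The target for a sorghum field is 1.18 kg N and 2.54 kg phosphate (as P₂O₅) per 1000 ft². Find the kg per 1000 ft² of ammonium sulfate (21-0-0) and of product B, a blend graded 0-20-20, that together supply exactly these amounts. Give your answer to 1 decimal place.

With a, b = kg per 1000 ft² of ammonium sulfate and product B:
N: 0.21·a + 0·b = 1.18
P₂O₅: 0·a + 0.2·b = 2.54
Solving simultaneously: a = 5.61905, b = 12.7.

5.6 kg ammonium sulfate, 12.7 kg product B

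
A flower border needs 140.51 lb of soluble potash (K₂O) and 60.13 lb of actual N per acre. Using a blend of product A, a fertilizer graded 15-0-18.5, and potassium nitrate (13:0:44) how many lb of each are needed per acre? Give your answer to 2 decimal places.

195.25 lb product A, 237.25 lb potassium nitrate

Let a = lb of product A, b = lb of potassium nitrate (per acre).
K₂O: 0.185·a + 0.44·b = 140.51
N: 0.15·a + 0.13·b = 60.13
Eliminate a: (row1) − 0.185/0.15·(row2) → 0.279667·b = 66.3497, so b = 237.246.
Back-substitute: a = (140.51 − 0.44·237.246) / 0.185 = 195.254.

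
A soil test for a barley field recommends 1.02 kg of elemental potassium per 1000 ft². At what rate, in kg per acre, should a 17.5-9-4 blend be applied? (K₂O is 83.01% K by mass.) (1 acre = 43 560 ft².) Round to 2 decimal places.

1338.13 kg of product per acre

As K₂O: 1.02 / 0.8301 = 1.22877 kg per 1000 ft².
Product per 1000 ft² = 1.22877 / 4% = 30.7192 kg.
Convert to per acre: 30.7192 × 43.56 = 1338.128 kg.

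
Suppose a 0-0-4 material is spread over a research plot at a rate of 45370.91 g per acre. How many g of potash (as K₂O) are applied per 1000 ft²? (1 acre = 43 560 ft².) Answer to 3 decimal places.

K₂O per acre = 45370.91 × 4% = 1814.84 g.
Convert to per 1000 ft²: 1814.84 × 0.0229568 = 41.6629 g.

41.663 g K₂O per thousand sq ft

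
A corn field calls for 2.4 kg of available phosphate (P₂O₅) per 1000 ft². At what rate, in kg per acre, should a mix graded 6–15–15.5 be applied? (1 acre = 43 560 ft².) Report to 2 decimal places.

Product per 1000 ft² = 2.4 / 15% = 16 kg.
Convert to per acre: 16 × 43.56 = 696.96 kg.

696.96 kg of product per acre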